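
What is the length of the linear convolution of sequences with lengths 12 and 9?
Linear/full convolution length: m + n - 1 = 12 + 9 - 1 = 20

20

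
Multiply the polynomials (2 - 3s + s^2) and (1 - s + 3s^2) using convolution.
Ascending coefficients: a = [2, -3, 1], b = [1, -1, 3]. c[0] = 2×1 = 2; c[1] = 2×-1 + -3×1 = -5; c[2] = 2×3 + -3×-1 + 1×1 = 10; c[3] = -3×3 + 1×-1 = -10; c[4] = 1×3 = 3. Result coefficients: [2, -5, 10, -10, 3] → 2 - 5s + 10s^2 - 10s^3 + 3s^4

2 - 5s + 10s^2 - 10s^3 + 3s^4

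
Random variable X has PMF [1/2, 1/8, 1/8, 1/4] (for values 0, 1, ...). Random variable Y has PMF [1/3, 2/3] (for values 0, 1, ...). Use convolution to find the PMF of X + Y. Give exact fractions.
P(X+Y=k) = Σ_i P(X=i)·P(Y=k-i) — a convolution of [1/2, 1/8, 1/8, 1/4] and [1/3, 2/3]. P(X+Y=0) = (1/2)×(1/3) = 1/6; P(X+Y=1) = (1/2)×(2/3) + (1/8)×(1/3) = 1/3 + 1/24 = 3/8; P(X+Y=2) = (1/8)×(2/3) + (1/8)×(1/3) = 1/12 + 1/24 = 1/8; P(X+Y=3) = (1/8)×(2/3) + (1/4)×(1/3) = 1/12 + 1/12 = 1/6; P(X+Y=4) = (1/4)×(2/3) = 1/6. PMF: [1/6, 3/8, 1/8, 1/6, 1/6] (sums to 1 ✓)

[1/6, 3/8, 1/8, 1/6, 1/6]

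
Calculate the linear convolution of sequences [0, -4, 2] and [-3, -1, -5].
y[0] = 0×-3 = 0; y[1] = 0×-1 + -4×-3 = 12; y[2] = 0×-5 + -4×-1 + 2×-3 = -2; y[3] = -4×-5 + 2×-1 = 18; y[4] = 2×-5 = -10

[0, 12, -2, 18, -10]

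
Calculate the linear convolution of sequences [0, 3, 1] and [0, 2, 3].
y[0] = 0×0 = 0; y[1] = 0×2 + 3×0 = 0; y[2] = 0×3 + 3×2 + 1×0 = 6; y[3] = 3×3 + 1×2 = 11; y[4] = 1×3 = 3

[0, 0, 6, 11, 3]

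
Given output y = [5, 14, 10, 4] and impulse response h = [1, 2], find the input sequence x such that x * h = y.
Deconvolve y=[5, 14, 10, 4] by h=[1, 2]. Since h[0]=1, solve forward: x[0] = y[0] / 1 = 5; x[1] = (y[1] - 5×2) / 1 = 4; x[2] = (y[2] - 4×2) / 1 = 2. So x = [5, 4, 2]. Check by forward convolution: y[0] = 5×1 = 5; y[1] = 5×2 + 4×1 = 14; y[2] = 4×2 + 2×1 = 10; y[3] = 2×2 = 4

[5, 4, 2]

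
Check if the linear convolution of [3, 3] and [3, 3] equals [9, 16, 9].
Recompute linear convolution of [3, 3] and [3, 3]: y[0] = 3×3 = 9; y[1] = 3×3 + 3×3 = 18; y[2] = 3×3 = 9 → [9, 18, 9]. Compare to given [9, 16, 9]: they differ at index 1: given 16, correct 18, so answer: No

No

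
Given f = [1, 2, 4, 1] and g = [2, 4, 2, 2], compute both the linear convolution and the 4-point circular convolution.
Linear: y_lin[0] = 1×2 = 2; y_lin[1] = 1×4 + 2×2 = 8; y_lin[2] = 1×2 + 2×4 + 4×2 = 18; y_lin[3] = 1×2 + 2×2 + 4×4 + 1×2 = 24; y_lin[4] = 2×2 + 4×2 + 1×4 = 16; y_lin[5] = 4×2 + 1×2 = 10; y_lin[6] = 1×2 = 2 → [2, 8, 18, 24, 16, 10, 2]. Circular (length 4): y[0] = 1×2 + 2×2 + 4×2 + 1×4 = 18; y[1] = 1×4 + 2×2 + 4×2 + 1×2 = 18; y[2] = 1×2 + 2×4 + 4×2 + 1×2 = 20; y[3] = 1×2 + 2×2 + 4×4 + 1×2 = 24 → [18, 18, 20, 24]

Linear: [2, 8, 18, 24, 16, 10, 2], Circular: [18, 18, 20, 24]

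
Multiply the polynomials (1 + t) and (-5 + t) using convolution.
Ascending coefficients: a = [1, 1], b = [-5, 1]. c[0] = 1×-5 = -5; c[1] = 1×1 + 1×-5 = -4; c[2] = 1×1 = 1. Result coefficients: [-5, -4, 1] → -5 - 4t + t^2

-5 - 4t + t^2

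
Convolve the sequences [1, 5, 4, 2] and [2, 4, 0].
y[0] = 1×2 = 2; y[1] = 1×4 + 5×2 = 14; y[2] = 1×0 + 5×4 + 4×2 = 28; y[3] = 5×0 + 4×4 + 2×2 = 20; y[4] = 4×0 + 2×4 = 8; y[5] = 2×0 = 0

[2, 14, 28, 20, 8, 0]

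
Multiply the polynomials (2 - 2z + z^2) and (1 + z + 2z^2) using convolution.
Ascending coefficients: a = [2, -2, 1], b = [1, 1, 2]. c[0] = 2×1 = 2; c[1] = 2×1 + -2×1 = 0; c[2] = 2×2 + -2×1 + 1×1 = 3; c[3] = -2×2 + 1×1 = -3; c[4] = 1×2 = 2. Result coefficients: [2, 0, 3, -3, 2] → 2 + 3z^2 - 3z^3 + 2z^4

2 + 3z^2 - 3z^3 + 2z^4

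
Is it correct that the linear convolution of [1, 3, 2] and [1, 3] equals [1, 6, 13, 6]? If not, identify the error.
Recompute linear convolution of [1, 3, 2] and [1, 3]: y[0] = 1×1 = 1; y[1] = 1×3 + 3×1 = 6; y[2] = 3×3 + 2×1 = 11; y[3] = 2×3 = 6 → [1, 6, 11, 6]. Compare to given [1, 6, 13, 6]: they differ at index 2: given 13, correct 11, so answer: No

No. Error at index 2: given 13, correct 11.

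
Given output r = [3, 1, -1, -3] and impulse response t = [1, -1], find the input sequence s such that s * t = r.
Deconvolve r=[3, 1, -1, -3] by t=[1, -1]. Since t[0]=1, solve forward: s[0] = r[0] / 1 = 3; s[1] = (r[1] - 3×-1) / 1 = 4; s[2] = (r[2] - 4×-1) / 1 = 3. So s = [3, 4, 3]. Check by forward convolution: r[0] = 3×1 = 3; r[1] = 3×-1 + 4×1 = 1; r[2] = 4×-1 + 3×1 = -1; r[3] = 3×-1 = -3

[3, 4, 3]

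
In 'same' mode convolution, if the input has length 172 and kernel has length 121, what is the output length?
'Same' mode returns an output with the same length as the input: 172

172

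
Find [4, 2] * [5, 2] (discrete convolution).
y[0] = 4×5 = 20; y[1] = 4×2 + 2×5 = 18; y[2] = 2×2 = 4

[20, 18, 4]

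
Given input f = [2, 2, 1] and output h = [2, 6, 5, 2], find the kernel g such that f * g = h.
Output length 4 = len(f) + len(g) - 1 ⇒ len(g) = 2. Solve g forward using g[k] = (h[k] - Σ_{i≥1} f[i]·g[k-i]) / f[0]: g[0] = h[0] / f[0] = 2 / 2 = 1; g[1] = (h[1] - 2×1) / f[0] = (6 - 2×1) / 2 = 2. So g = [1, 2]. Forward-check [2, 2, 1] * [1, 2]: h[0] = 2×1 = 2; h[1] = 2×2 + 2×1 = 6; h[2] = 2×2 + 1×1 = 5; h[3] = 1×2 = 2 → [2, 6, 5, 2] ✓

[1, 2]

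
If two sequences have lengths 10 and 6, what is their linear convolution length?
Linear/full convolution length: m + n - 1 = 10 + 6 - 1 = 15

15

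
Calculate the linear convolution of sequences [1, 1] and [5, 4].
y[0] = 1×5 = 5; y[1] = 1×4 + 1×5 = 9; y[2] = 1×4 = 4

[5, 9, 4]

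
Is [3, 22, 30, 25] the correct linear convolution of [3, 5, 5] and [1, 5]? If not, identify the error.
Recompute linear convolution of [3, 5, 5] and [1, 5]: y[0] = 3×1 = 3; y[1] = 3×5 + 5×1 = 20; y[2] = 5×5 + 5×1 = 30; y[3] = 5×5 = 25 → [3, 20, 30, 25]. Compare to given [3, 22, 30, 25]: they differ at index 1: given 22, correct 20, so answer: No

No. Error at index 1: given 22, correct 20.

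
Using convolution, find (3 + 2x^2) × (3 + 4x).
Ascending coefficients: a = [3, 0, 2], b = [3, 4]. c[0] = 3×3 = 9; c[1] = 3×4 + 0×3 = 12; c[2] = 0×4 + 2×3 = 6; c[3] = 2×4 = 8. Result coefficients: [9, 12, 6, 8] → 9 + 12x + 6x^2 + 8x^3

9 + 12x + 6x^2 + 8x^3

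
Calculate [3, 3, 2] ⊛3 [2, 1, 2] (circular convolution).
Use y[k] = Σ_j s[j]·t[(k-j) mod 3]. y[0] = 3×2 + 3×2 + 2×1 = 14; y[1] = 3×1 + 3×2 + 2×2 = 13; y[2] = 3×2 + 3×1 + 2×2 = 13. Result: [14, 13, 13]

[14, 13, 13]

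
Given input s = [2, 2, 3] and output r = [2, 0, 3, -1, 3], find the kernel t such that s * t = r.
Output length 5 = len(s) + len(t) - 1 ⇒ len(t) = 3. Solve t forward using t[k] = (r[k] - Σ_{i≥1} s[i]·t[k-i]) / s[0]: t[0] = r[0] / s[0] = 2 / 2 = 1; t[1] = (r[1] - 2×1) / s[0] = (0 - 2×1) / 2 = -1; t[2] = (r[2] - 2×-1 - 3×1) / s[0] = (3 - 2×-1 - 3×1) / 2 = 1. So t = [1, -1, 1]. Forward-check [2, 2, 3] * [1, -1, 1]: r[0] = 2×1 = 2; r[1] = 2×-1 + 2×1 = 0; r[2] = 2×1 + 2×-1 + 3×1 = 3; r[3] = 2×1 + 3×-1 = -1; r[4] = 3×1 = 3 → [2, 0, 3, -1, 3] ✓

[1, -1, 1]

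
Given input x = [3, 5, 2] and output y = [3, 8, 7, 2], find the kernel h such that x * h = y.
Output length 4 = len(x) + len(h) - 1 ⇒ len(h) = 2. Solve h forward using h[k] = (y[k] - Σ_{i≥1} x[i]·h[k-i]) / x[0]: h[0] = y[0] / x[0] = 3 / 3 = 1; h[1] = (y[1] - 5×1) / x[0] = (8 - 5×1) / 3 = 1. So h = [1, 1]. Forward-check [3, 5, 2] * [1, 1]: y[0] = 3×1 = 3; y[1] = 3×1 + 5×1 = 8; y[2] = 5×1 + 2×1 = 7; y[3] = 2×1 = 2 → [3, 8, 7, 2] ✓

[1, 1]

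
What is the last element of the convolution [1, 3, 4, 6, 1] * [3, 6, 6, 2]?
Use y[k] = Σ_i a[i]·b[k-i] at k=7. y[7] = 1×2 = 2

2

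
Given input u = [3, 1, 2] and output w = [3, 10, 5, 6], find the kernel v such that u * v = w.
Output length 4 = len(u) + len(v) - 1 ⇒ len(v) = 2. Solve v forward using v[k] = (w[k] - Σ_{i≥1} u[i]·v[k-i]) / u[0]: v[0] = w[0] / u[0] = 3 / 3 = 1; v[1] = (w[1] - 1×1) / u[0] = (10 - 1×1) / 3 = 3. So v = [1, 3]. Forward-check [3, 1, 2] * [1, 3]: w[0] = 3×1 = 3; w[1] = 3×3 + 1×1 = 10; w[2] = 1×3 + 2×1 = 5; w[3] = 2×3 = 6 → [3, 10, 5, 6] ✓

[1, 3]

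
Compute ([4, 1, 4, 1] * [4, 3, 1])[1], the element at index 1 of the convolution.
Use y[k] = Σ_i a[i]·b[k-i] at k=1. y[1] = 4×3 + 1×4 = 16

16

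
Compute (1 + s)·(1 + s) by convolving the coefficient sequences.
Ascending coefficients: a = [1, 1], b = [1, 1]. c[0] = 1×1 = 1; c[1] = 1×1 + 1×1 = 2; c[2] = 1×1 = 1. Result coefficients: [1, 2, 1] → 1 + 2s + s^2

1 + 2s + s^2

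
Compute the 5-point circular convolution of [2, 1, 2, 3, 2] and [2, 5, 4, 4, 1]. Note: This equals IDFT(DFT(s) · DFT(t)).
Either evaluate y[k] = Σ_j s[j]·t[(k-j) mod 5] directly, or use IDFT(DFT(s) · DFT(t)). y[0] = 2×2 + 1×1 + 2×4 + 3×4 + 2×5 = 35; y[1] = 2×5 + 1×2 + 2×1 + 3×4 + 2×4 = 34; y[2] = 2×4 + 1×5 + 2×2 + 3×1 + 2×4 = 28; y[3] = 2×4 + 1×4 + 2×5 + 3×2 + 2×1 = 30; y[4] = 2×1 + 1×4 + 2×4 + 3×5 + 2×2 = 33. Result: [35, 34, 28, 30, 33]

[35, 34, 28, 30, 33]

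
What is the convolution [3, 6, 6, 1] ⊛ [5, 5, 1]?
y[0] = 3×5 = 15; y[1] = 3×5 + 6×5 = 45; y[2] = 3×1 + 6×5 + 6×5 = 63; y[3] = 6×1 + 6×5 + 1×5 = 41; y[4] = 6×1 + 1×5 = 11; y[5] = 1×1 = 1

[15, 45, 63, 41, 11, 1]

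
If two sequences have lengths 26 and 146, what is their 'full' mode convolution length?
Linear/full convolution length: m + n - 1 = 26 + 146 - 1 = 171

171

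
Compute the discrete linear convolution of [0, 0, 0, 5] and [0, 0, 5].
y[0] = 0×0 = 0; y[1] = 0×0 + 0×0 = 0; y[2] = 0×5 + 0×0 + 0×0 = 0; y[3] = 0×5 + 0×0 + 5×0 = 0; y[4] = 0×5 + 5×0 = 0; y[5] = 5×5 = 25

[0, 0, 0, 0, 0, 25]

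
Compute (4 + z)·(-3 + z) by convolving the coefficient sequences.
Ascending coefficients: a = [4, 1], b = [-3, 1]. c[0] = 4×-3 = -12; c[1] = 4×1 + 1×-3 = 1; c[2] = 1×1 = 1. Result coefficients: [-12, 1, 1] → -12 + z + z^2

-12 + z + z^2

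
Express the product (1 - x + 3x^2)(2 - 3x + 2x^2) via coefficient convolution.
Ascending coefficients: a = [1, -1, 3], b = [2, -3, 2]. c[0] = 1×2 = 2; c[1] = 1×-3 + -1×2 = -5; c[2] = 1×2 + -1×-3 + 3×2 = 11; c[3] = -1×2 + 3×-3 = -11; c[4] = 3×2 = 6. Result coefficients: [2, -5, 11, -11, 6] → 2 - 5x + 11x^2 - 11x^3 + 6x^4

2 - 5x + 11x^2 - 11x^3 + 6x^4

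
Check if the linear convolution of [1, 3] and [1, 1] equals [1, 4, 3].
Recompute linear convolution of [1, 3] and [1, 1]: y[0] = 1×1 = 1; y[1] = 1×1 + 3×1 = 4; y[2] = 3×1 = 3 → [1, 4, 3]. Given [1, 4, 3] matches, so answer: Yes

Yes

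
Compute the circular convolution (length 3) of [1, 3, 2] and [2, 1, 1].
Use y[k] = Σ_j s[j]·t[(k-j) mod 3]. y[0] = 1×2 + 3×1 + 2×1 = 7; y[1] = 1×1 + 3×2 + 2×1 = 9; y[2] = 1×1 + 3×1 + 2×2 = 8. Result: [7, 9, 8]

[7, 9, 8]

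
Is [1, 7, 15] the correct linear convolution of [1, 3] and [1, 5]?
Recompute linear convolution of [1, 3] and [1, 5]: y[0] = 1×1 = 1; y[1] = 1×5 + 3×1 = 8; y[2] = 3×5 = 15 → [1, 8, 15]. Compare to given [1, 7, 15]: they differ at index 1: given 7, correct 8, so answer: No

No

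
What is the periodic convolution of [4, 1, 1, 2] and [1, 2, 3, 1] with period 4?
Use y[k] = Σ_j f[j]·g[(k-j) mod 4]. y[0] = 4×1 + 1×1 + 1×3 + 2×2 = 12; y[1] = 4×2 + 1×1 + 1×1 + 2×3 = 16; y[2] = 4×3 + 1×2 + 1×1 + 2×1 = 17; y[3] = 4×1 + 1×3 + 1×2 + 2×1 = 11. Result: [12, 16, 17, 11]

[12, 16, 17, 11]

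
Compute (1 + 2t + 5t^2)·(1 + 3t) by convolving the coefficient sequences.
Ascending coefficients: a = [1, 2, 5], b = [1, 3]. c[0] = 1×1 = 1; c[1] = 1×3 + 2×1 = 5; c[2] = 2×3 + 5×1 = 11; c[3] = 5×3 = 15. Result coefficients: [1, 5, 11, 15] → 1 + 5t + 11t^2 + 15t^3

1 + 5t + 11t^2 + 15t^3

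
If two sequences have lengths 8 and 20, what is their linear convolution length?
Linear/full convolution length: m + n - 1 = 8 + 20 - 1 = 27

27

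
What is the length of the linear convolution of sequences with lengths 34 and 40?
Linear/full convolution length: m + n - 1 = 34 + 40 - 1 = 73

73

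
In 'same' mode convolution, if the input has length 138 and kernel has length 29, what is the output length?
'Same' mode returns an output with the same length as the input: 138

138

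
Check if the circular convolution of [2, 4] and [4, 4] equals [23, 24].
Recompute circular convolution of [2, 4] and [4, 4]: y[0] = 2×4 + 4×4 = 24; y[1] = 2×4 + 4×4 = 24 → [24, 24]. Compare to given [23, 24]: they differ at index 0: given 23, correct 24, so answer: No

No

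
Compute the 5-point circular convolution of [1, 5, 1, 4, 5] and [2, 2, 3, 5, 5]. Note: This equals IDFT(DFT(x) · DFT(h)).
Either evaluate y[k] = Σ_j x[j]·h[(k-j) mod 5] directly, or use IDFT(DFT(x) · DFT(h)). y[0] = 1×2 + 5×5 + 1×5 + 4×3 + 5×2 = 54; y[1] = 1×2 + 5×2 + 1×5 + 4×5 + 5×3 = 52; y[2] = 1×3 + 5×2 + 1×2 + 4×5 + 5×5 = 60; y[3] = 1×5 + 5×3 + 1×2 + 4×2 + 5×5 = 55; y[4] = 1×5 + 5×5 + 1×3 + 4×2 + 5×2 = 51. Result: [54, 52, 60, 55, 51]

[54, 52, 60, 55, 51]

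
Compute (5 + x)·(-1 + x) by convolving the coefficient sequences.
Ascending coefficients: a = [5, 1], b = [-1, 1]. c[0] = 5×-1 = -5; c[1] = 5×1 + 1×-1 = 4; c[2] = 1×1 = 1. Result coefficients: [-5, 4, 1] → -5 + 4x + x^2

-5 + 4x + x^2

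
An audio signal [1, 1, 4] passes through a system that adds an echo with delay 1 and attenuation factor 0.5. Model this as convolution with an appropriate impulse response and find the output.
Direct-path + delayed-attenuated-path model → impulse response h = [1, 0.5] (1 at lag 0, 0.5 at lag 1). Output y[n] = x[n] + 0.5·x[n - 1] (with x[n] = 0 outside 0..2): y[0] = 1 + 0.5×0 = 1; y[1] = 1 + 0.5×1 = 1.5; y[2] = 4 + 0.5×1 = 4.5; y[3] = 0 + 0.5×4 = 2.0. So y = [1, 1.5, 4.5, 2.0]

[1, 1.5, 4.5, 2.0]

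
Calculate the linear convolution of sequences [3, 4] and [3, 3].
y[0] = 3×3 = 9; y[1] = 3×3 + 4×3 = 21; y[2] = 4×3 = 12

[9, 21, 12]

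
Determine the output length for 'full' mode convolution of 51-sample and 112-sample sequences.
Linear/full convolution length: m + n - 1 = 51 + 112 - 1 = 162

162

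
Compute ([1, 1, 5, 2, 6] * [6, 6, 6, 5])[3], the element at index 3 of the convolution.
Use y[k] = Σ_i a[i]·b[k-i] at k=3. y[3] = 1×5 + 1×6 + 5×6 + 2×6 = 53

53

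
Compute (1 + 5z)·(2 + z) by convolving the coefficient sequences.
Ascending coefficients: a = [1, 5], b = [2, 1]. c[0] = 1×2 = 2; c[1] = 1×1 + 5×2 = 11; c[2] = 5×1 = 5. Result coefficients: [2, 11, 5] → 2 + 11z + 5z^2

2 + 11z + 5z^2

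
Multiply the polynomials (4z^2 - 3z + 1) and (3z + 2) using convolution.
Ascending coefficients: a = [1, -3, 4], b = [2, 3]. c[0] = 1×2 = 2; c[1] = 1×3 + -3×2 = -3; c[2] = -3×3 + 4×2 = -1; c[3] = 4×3 = 12. Result coefficients: [2, -3, -1, 12] → 12z^3 - z^2 - 3z + 2

12z^3 - z^2 - 3z + 2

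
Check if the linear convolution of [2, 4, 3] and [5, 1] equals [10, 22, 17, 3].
Recompute linear convolution of [2, 4, 3] and [5, 1]: y[0] = 2×5 = 10; y[1] = 2×1 + 4×5 = 22; y[2] = 4×1 + 3×5 = 19; y[3] = 3×1 = 3 → [10, 22, 19, 3]. Compare to given [10, 22, 17, 3]: they differ at index 2: given 17, correct 19, so answer: No

No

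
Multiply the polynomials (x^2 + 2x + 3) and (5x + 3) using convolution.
Ascending coefficients: a = [3, 2, 1], b = [3, 5]. c[0] = 3×3 = 9; c[1] = 3×5 + 2×3 = 21; c[2] = 2×5 + 1×3 = 13; c[3] = 1×5 = 5. Result coefficients: [9, 21, 13, 5] → 5x^3 + 13x^2 + 21x + 9

5x^3 + 13x^2 + 21x + 9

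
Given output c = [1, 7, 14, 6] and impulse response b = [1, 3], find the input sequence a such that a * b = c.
Deconvolve c=[1, 7, 14, 6] by b=[1, 3]. Since b[0]=1, solve forward: a[0] = c[0] / 1 = 1; a[1] = (c[1] - 1×3) / 1 = 4; a[2] = (c[2] - 4×3) / 1 = 2. So a = [1, 4, 2]. Check by forward convolution: c[0] = 1×1 = 1; c[1] = 1×3 + 4×1 = 7; c[2] = 4×3 + 2×1 = 14; c[3] = 2×3 = 6

[1, 4, 2]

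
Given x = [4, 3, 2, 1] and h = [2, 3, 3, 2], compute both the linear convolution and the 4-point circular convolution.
Linear: y_lin[0] = 4×2 = 8; y_lin[1] = 4×3 + 3×2 = 18; y_lin[2] = 4×3 + 3×3 + 2×2 = 25; y_lin[3] = 4×2 + 3×3 + 2×3 + 1×2 = 25; y_lin[4] = 3×2 + 2×3 + 1×3 = 15; y_lin[5] = 2×2 + 1×3 = 7; y_lin[6] = 1×2 = 2 → [8, 18, 25, 25, 15, 7, 2]. Circular (length 4): y[0] = 4×2 + 3×2 + 2×3 + 1×3 = 23; y[1] = 4×3 + 3×2 + 2×2 + 1×3 = 25; y[2] = 4×3 + 3×3 + 2×2 + 1×2 = 27; y[3] = 4×2 + 3×3 + 2×3 + 1×2 = 25 → [23, 25, 27, 25]

Linear: [8, 18, 25, 25, 15, 7, 2], Circular: [23, 25, 27, 25]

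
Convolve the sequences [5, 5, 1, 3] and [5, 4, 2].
y[0] = 5×5 = 25; y[1] = 5×4 + 5×5 = 45; y[2] = 5×2 + 5×4 + 1×5 = 35; y[3] = 5×2 + 1×4 + 3×5 = 29; y[4] = 1×2 + 3×4 = 14; y[5] = 3×2 = 6

[25, 45, 35, 29, 14, 6]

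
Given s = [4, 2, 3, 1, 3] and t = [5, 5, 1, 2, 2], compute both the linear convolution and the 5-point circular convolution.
Linear: y_lin[0] = 4×5 = 20; y_lin[1] = 4×5 + 2×5 = 30; y_lin[2] = 4×1 + 2×5 + 3×5 = 29; y_lin[3] = 4×2 + 2×1 + 3×5 + 1×5 = 30; y_lin[4] = 4×2 + 2×2 + 3×1 + 1×5 + 3×5 = 35; y_lin[5] = 2×2 + 3×2 + 1×1 + 3×5 = 26; y_lin[6] = 3×2 + 1×2 + 3×1 = 11; y_lin[7] = 1×2 + 3×2 = 8; y_lin[8] = 3×2 = 6 → [20, 30, 29, 30, 35, 26, 11, 8, 6]. Circular (length 5): y[0] = 4×5 + 2×2 + 3×2 + 1×1 + 3×5 = 46; y[1] = 4×5 + 2×5 + 3×2 + 1×2 + 3×1 = 41; y[2] = 4×1 + 2×5 + 3×5 + 1×2 + 3×2 = 37; y[3] = 4×2 + 2×1 + 3×5 + 1×5 + 3×2 = 36; y[4] = 4×2 + 2×2 + 3×1 + 1×5 + 3×5 = 35 → [46, 41, 37, 36, 35]

Linear: [20, 30, 29, 30, 35, 26, 11, 8, 6], Circular: [46, 41, 37, 36, 35]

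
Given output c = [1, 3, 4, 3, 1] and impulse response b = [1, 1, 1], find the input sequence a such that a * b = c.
Deconvolve c=[1, 3, 4, 3, 1] by b=[1, 1, 1]. Since b[0]=1, solve forward: a[0] = c[0] / 1 = 1; a[1] = (c[1] - 1×1) / 1 = 2; a[2] = (c[2] - 2×1 - 1×1) / 1 = 1. So a = [1, 2, 1]. Check by forward convolution: c[0] = 1×1 = 1; c[1] = 1×1 + 2×1 = 3; c[2] = 1×1 + 2×1 + 1×1 = 4; c[3] = 2×1 + 1×1 = 3; c[4] = 1×1 = 1

[1, 2, 1]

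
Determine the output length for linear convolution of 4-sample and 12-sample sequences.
Linear/full convolution length: m + n - 1 = 4 + 12 - 1 = 15

15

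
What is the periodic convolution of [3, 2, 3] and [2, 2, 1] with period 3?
Use y[k] = Σ_j u[j]·v[(k-j) mod 3]. y[0] = 3×2 + 2×1 + 3×2 = 14; y[1] = 3×2 + 2×2 + 3×1 = 13; y[2] = 3×1 + 2×2 + 3×2 = 13. Result: [14, 13, 13]

[14, 13, 13]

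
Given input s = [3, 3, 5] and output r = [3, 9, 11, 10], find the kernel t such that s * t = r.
Output length 4 = len(s) + len(t) - 1 ⇒ len(t) = 2. Solve t forward using t[k] = (r[k] - Σ_{i≥1} s[i]·t[k-i]) / s[0]: t[0] = r[0] / s[0] = 3 / 3 = 1; t[1] = (r[1] - 3×1) / s[0] = (9 - 3×1) / 3 = 2. So t = [1, 2]. Forward-check [3, 3, 5] * [1, 2]: r[0] = 3×1 = 3; r[1] = 3×2 + 3×1 = 9; r[2] = 3×2 + 5×1 = 11; r[3] = 5×2 = 10 → [3, 9, 11, 10] ✓

[1, 2]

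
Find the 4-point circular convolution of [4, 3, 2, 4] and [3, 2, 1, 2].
Use y[k] = Σ_j a[j]·b[(k-j) mod 4]. y[0] = 4×3 + 3×2 + 2×1 + 4×2 = 28; y[1] = 4×2 + 3×3 + 2×2 + 4×1 = 25; y[2] = 4×1 + 3×2 + 2×3 + 4×2 = 24; y[3] = 4×2 + 3×1 + 2×2 + 4×3 = 27. Result: [28, 25, 24, 27]

[28, 25, 24, 27]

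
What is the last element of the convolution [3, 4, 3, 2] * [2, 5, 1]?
Use y[k] = Σ_i a[i]·b[k-i] at k=5. y[5] = 2×1 = 2

2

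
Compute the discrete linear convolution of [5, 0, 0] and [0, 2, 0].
y[0] = 5×0 = 0; y[1] = 5×2 + 0×0 = 10; y[2] = 5×0 + 0×2 + 0×0 = 0; y[3] = 0×0 + 0×2 = 0; y[4] = 0×0 = 0

[0, 10, 0, 0, 0]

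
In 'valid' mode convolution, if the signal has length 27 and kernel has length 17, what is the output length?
'Valid' mode counts only positions where the kernel fully overlaps the signal: m - n + 1 = 27 - 17 + 1 = 11

11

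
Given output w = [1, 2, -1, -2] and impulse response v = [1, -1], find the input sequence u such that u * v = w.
Deconvolve w=[1, 2, -1, -2] by v=[1, -1]. Since v[0]=1, solve forward: u[0] = w[0] / 1 = 1; u[1] = (w[1] - 1×-1) / 1 = 3; u[2] = (w[2] - 3×-1) / 1 = 2. So u = [1, 3, 2]. Check by forward convolution: w[0] = 1×1 = 1; w[1] = 1×-1 + 3×1 = 2; w[2] = 3×-1 + 2×1 = -1; w[3] = 2×-1 = -2

[1, 3, 2]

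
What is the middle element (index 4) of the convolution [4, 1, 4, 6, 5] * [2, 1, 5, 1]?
Use y[k] = Σ_i a[i]·b[k-i] at k=4. y[4] = 1×1 + 4×5 + 6×1 + 5×2 = 37

37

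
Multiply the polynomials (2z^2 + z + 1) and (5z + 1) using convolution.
Ascending coefficients: a = [1, 1, 2], b = [1, 5]. c[0] = 1×1 = 1; c[1] = 1×5 + 1×1 = 6; c[2] = 1×5 + 2×1 = 7; c[3] = 2×5 = 10. Result coefficients: [1, 6, 7, 10] → 10z^3 + 7z^2 + 6z + 1

10z^3 + 7z^2 + 6z + 1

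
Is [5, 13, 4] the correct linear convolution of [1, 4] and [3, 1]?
Recompute linear convolution of [1, 4] and [3, 1]: y[0] = 1×3 = 3; y[1] = 1×1 + 4×3 = 13; y[2] = 4×1 = 4 → [3, 13, 4]. Compare to given [5, 13, 4]: they differ at index 0: given 5, correct 3, so answer: No

No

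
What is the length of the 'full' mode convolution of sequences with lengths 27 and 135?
Linear/full convolution length: m + n - 1 = 27 + 135 - 1 = 161

161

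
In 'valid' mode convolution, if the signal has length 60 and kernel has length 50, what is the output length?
'Valid' mode counts only positions where the kernel fully overlaps the signal: m - n + 1 = 60 - 50 + 1 = 11

11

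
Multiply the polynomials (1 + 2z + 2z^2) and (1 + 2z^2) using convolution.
Ascending coefficients: a = [1, 2, 2], b = [1, 0, 2]. c[0] = 1×1 = 1; c[1] = 1×0 + 2×1 = 2; c[2] = 1×2 + 2×0 + 2×1 = 4; c[3] = 2×2 + 2×0 = 4; c[4] = 2×2 = 4. Result coefficients: [1, 2, 4, 4, 4] → 1 + 2z + 4z^2 + 4z^3 + 4z^4

1 + 2z + 4z^2 + 4z^3 + 4z^4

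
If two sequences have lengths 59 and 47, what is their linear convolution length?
Linear/full convolution length: m + n - 1 = 59 + 47 - 1 = 105

105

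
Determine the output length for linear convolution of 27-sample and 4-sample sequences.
Linear/full convolution length: m + n - 1 = 27 + 4 - 1 = 30

30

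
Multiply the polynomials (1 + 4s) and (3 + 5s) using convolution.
Ascending coefficients: a = [1, 4], b = [3, 5]. c[0] = 1×3 = 3; c[1] = 1×5 + 4×3 = 17; c[2] = 4×5 = 20. Result coefficients: [3, 17, 20] → 3 + 17s + 20s^2

3 + 17s + 20s^2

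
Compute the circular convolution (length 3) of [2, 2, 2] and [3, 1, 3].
Use y[k] = Σ_j s[j]·t[(k-j) mod 3]. y[0] = 2×3 + 2×3 + 2×1 = 14; y[1] = 2×1 + 2×3 + 2×3 = 14; y[2] = 2×3 + 2×1 + 2×3 = 14. Result: [14, 14, 14]

[14, 14, 14]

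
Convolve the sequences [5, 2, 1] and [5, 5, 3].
y[0] = 5×5 = 25; y[1] = 5×5 + 2×5 = 35; y[2] = 5×3 + 2×5 + 1×5 = 30; y[3] = 2×3 + 1×5 = 11; y[4] = 1×3 = 3

[25, 35, 30, 11, 3]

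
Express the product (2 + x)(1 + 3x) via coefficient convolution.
Ascending coefficients: a = [2, 1], b = [1, 3]. c[0] = 2×1 = 2; c[1] = 2×3 + 1×1 = 7; c[2] = 1×3 = 3. Result coefficients: [2, 7, 3] → 2 + 7x + 3x^2

2 + 7x + 3x^2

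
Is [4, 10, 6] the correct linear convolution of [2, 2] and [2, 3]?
Recompute linear convolution of [2, 2] and [2, 3]: y[0] = 2×2 = 4; y[1] = 2×3 + 2×2 = 10; y[2] = 2×3 = 6 → [4, 10, 6]. Given [4, 10, 6] matches, so answer: Yes

Yes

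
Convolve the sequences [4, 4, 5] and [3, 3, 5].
y[0] = 4×3 = 12; y[1] = 4×3 + 4×3 = 24; y[2] = 4×5 + 4×3 + 5×3 = 47; y[3] = 4×5 + 5×3 = 35; y[4] = 5×5 = 25

[12, 24, 47, 35, 25]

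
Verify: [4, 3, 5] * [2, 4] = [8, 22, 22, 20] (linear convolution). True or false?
Recompute linear convolution of [4, 3, 5] and [2, 4]: y[0] = 4×2 = 8; y[1] = 4×4 + 3×2 = 22; y[2] = 3×4 + 5×2 = 22; y[3] = 5×4 = 20 → [8, 22, 22, 20]. Given [8, 22, 22, 20] matches, so answer: Yes

Yes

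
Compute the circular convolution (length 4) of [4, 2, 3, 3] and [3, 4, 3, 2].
Use y[k] = Σ_j x[j]·h[(k-j) mod 4]. y[0] = 4×3 + 2×2 + 3×3 + 3×4 = 37; y[1] = 4×4 + 2×3 + 3×2 + 3×3 = 37; y[2] = 4×3 + 2×4 + 3×3 + 3×2 = 35; y[3] = 4×2 + 2×3 + 3×4 + 3×3 = 35. Result: [37, 37, 35, 35]

[37, 37, 35, 35]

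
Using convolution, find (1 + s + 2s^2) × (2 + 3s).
Ascending coefficients: a = [1, 1, 2], b = [2, 3]. c[0] = 1×2 = 2; c[1] = 1×3 + 1×2 = 5; c[2] = 1×3 + 2×2 = 7; c[3] = 2×3 = 6. Result coefficients: [2, 5, 7, 6] → 2 + 5s + 7s^2 + 6s^3

2 + 5s + 7s^2 + 6s^3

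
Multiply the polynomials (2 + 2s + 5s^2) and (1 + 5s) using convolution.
Ascending coefficients: a = [2, 2, 5], b = [1, 5]. c[0] = 2×1 = 2; c[1] = 2×5 + 2×1 = 12; c[2] = 2×5 + 5×1 = 15; c[3] = 5×5 = 25. Result coefficients: [2, 12, 15, 25] → 2 + 12s + 15s^2 + 25s^3

2 + 12s + 15s^2 + 25s^3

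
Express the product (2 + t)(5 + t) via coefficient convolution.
Ascending coefficients: a = [2, 1], b = [5, 1]. c[0] = 2×5 = 10; c[1] = 2×1 + 1×5 = 7; c[2] = 1×1 = 1. Result coefficients: [10, 7, 1] → 10 + 7t + t^2

10 + 7t + t^2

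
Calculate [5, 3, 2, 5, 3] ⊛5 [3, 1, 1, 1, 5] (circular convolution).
Use y[k] = Σ_j s[j]·t[(k-j) mod 5]. y[0] = 5×3 + 3×5 + 2×1 + 5×1 + 3×1 = 40; y[1] = 5×1 + 3×3 + 2×5 + 5×1 + 3×1 = 32; y[2] = 5×1 + 3×1 + 2×3 + 5×5 + 3×1 = 42; y[3] = 5×1 + 3×1 + 2×1 + 5×3 + 3×5 = 40; y[4] = 5×5 + 3×1 + 2×1 + 5×1 + 3×3 = 44. Result: [40, 32, 42, 40, 44]

[40, 32, 42, 40, 44]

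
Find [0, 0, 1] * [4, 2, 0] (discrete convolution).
y[0] = 0×4 = 0; y[1] = 0×2 + 0×4 = 0; y[2] = 0×0 + 0×2 + 1×4 = 4; y[3] = 0×0 + 1×2 = 2; y[4] = 1×0 = 0

[0, 0, 4, 2, 0]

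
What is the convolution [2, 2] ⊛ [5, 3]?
y[0] = 2×5 = 10; y[1] = 2×3 + 2×5 = 16; y[2] = 2×3 = 6

[10, 16, 6]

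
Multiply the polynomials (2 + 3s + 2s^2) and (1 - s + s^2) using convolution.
Ascending coefficients: a = [2, 3, 2], b = [1, -1, 1]. c[0] = 2×1 = 2; c[1] = 2×-1 + 3×1 = 1; c[2] = 2×1 + 3×-1 + 2×1 = 1; c[3] = 3×1 + 2×-1 = 1; c[4] = 2×1 = 2. Result coefficients: [2, 1, 1, 1, 2] → 2 + s + s^2 + s^3 + 2s^4

2 + s + s^2 + s^3 + 2s^4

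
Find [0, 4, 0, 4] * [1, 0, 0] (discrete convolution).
y[0] = 0×1 = 0; y[1] = 0×0 + 4×1 = 4; y[2] = 0×0 + 4×0 + 0×1 = 0; y[3] = 4×0 + 0×0 + 4×1 = 4; y[4] = 0×0 + 4×0 = 0; y[5] = 4×0 = 0

[0, 4, 0, 4, 0, 0]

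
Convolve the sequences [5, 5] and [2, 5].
y[0] = 5×2 = 10; y[1] = 5×5 + 5×2 = 35; y[2] = 5×5 = 25

[10, 35, 25]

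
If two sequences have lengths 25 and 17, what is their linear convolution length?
Linear/full convolution length: m + n - 1 = 25 + 17 - 1 = 41

41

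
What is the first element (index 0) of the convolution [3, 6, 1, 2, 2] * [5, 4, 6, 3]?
Use y[k] = Σ_i a[i]·b[k-i] at k=0. y[0] = 3×5 = 15

15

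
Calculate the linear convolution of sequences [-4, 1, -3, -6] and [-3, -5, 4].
y[0] = -4×-3 = 12; y[1] = -4×-5 + 1×-3 = 17; y[2] = -4×4 + 1×-5 + -3×-3 = -12; y[3] = 1×4 + -3×-5 + -6×-3 = 37; y[4] = -3×4 + -6×-5 = 18; y[5] = -6×4 = -24

[12, 17, -12, 37, 18, -24]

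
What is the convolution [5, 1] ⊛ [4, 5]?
y[0] = 5×4 = 20; y[1] = 5×5 + 1×4 = 29; y[2] = 1×5 = 5

[20, 29, 5]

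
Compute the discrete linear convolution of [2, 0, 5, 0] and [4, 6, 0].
y[0] = 2×4 = 8; y[1] = 2×6 + 0×4 = 12; y[2] = 2×0 + 0×6 + 5×4 = 20; y[3] = 0×0 + 5×6 + 0×4 = 30; y[4] = 5×0 + 0×6 = 0; y[5] = 0×0 = 0

[8, 12, 20, 30, 0, 0]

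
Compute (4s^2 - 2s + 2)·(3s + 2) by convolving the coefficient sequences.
Ascending coefficients: a = [2, -2, 4], b = [2, 3]. c[0] = 2×2 = 4; c[1] = 2×3 + -2×2 = 2; c[2] = -2×3 + 4×2 = 2; c[3] = 4×3 = 12. Result coefficients: [4, 2, 2, 12] → 12s^3 + 2s^2 + 2s + 4

12s^3 + 2s^2 + 2s + 4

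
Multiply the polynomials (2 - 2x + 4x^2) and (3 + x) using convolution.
Ascending coefficients: a = [2, -2, 4], b = [3, 1]. c[0] = 2×3 = 6; c[1] = 2×1 + -2×3 = -4; c[2] = -2×1 + 4×3 = 10; c[3] = 4×1 = 4. Result coefficients: [6, -4, 10, 4] → 6 - 4x + 10x^2 + 4x^3

6 - 4x + 10x^2 + 4x^3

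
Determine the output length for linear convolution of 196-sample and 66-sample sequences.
Linear/full convolution length: m + n - 1 = 196 + 66 - 1 = 261

261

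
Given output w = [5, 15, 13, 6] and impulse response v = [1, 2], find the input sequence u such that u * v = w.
Deconvolve w=[5, 15, 13, 6] by v=[1, 2]. Since v[0]=1, solve forward: u[0] = w[0] / 1 = 5; u[1] = (w[1] - 5×2) / 1 = 5; u[2] = (w[2] - 5×2) / 1 = 3. So u = [5, 5, 3]. Check by forward convolution: w[0] = 5×1 = 5; w[1] = 5×2 + 5×1 = 15; w[2] = 5×2 + 3×1 = 13; w[3] = 3×2 = 6

[5, 5, 3]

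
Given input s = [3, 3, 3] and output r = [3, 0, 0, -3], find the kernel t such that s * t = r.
Output length 4 = len(s) + len(t) - 1 ⇒ len(t) = 2. Solve t forward using t[k] = (r[k] - Σ_{i≥1} s[i]·t[k-i]) / s[0]: t[0] = r[0] / s[0] = 3 / 3 = 1; t[1] = (r[1] - 3×1) / s[0] = (0 - 3×1) / 3 = -1. So t = [1, -1]. Forward-check [3, 3, 3] * [1, -1]: r[0] = 3×1 = 3; r[1] = 3×-1 + 3×1 = 0; r[2] = 3×-1 + 3×1 = 0; r[3] = 3×-1 = -3 → [3, 0, 0, -3] ✓

[1, -1]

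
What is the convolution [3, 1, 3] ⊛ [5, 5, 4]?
y[0] = 3×5 = 15; y[1] = 3×5 + 1×5 = 20; y[2] = 3×4 + 1×5 + 3×5 = 32; y[3] = 1×4 + 3×5 = 19; y[4] = 3×4 = 12

[15, 20, 32, 19, 12]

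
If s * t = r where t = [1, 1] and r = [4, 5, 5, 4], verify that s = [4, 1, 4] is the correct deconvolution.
Forward-compute [4, 1, 4] * [1, 1]: r[0] = 4×1 = 4; r[1] = 4×1 + 1×1 = 5; r[2] = 1×1 + 4×1 = 5; r[3] = 4×1 = 4 → [4, 5, 5, 4]. Matches given r = [4, 5, 5, 4], so verified.

Verified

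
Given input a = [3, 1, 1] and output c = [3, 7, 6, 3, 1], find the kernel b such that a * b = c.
Output length 5 = len(a) + len(b) - 1 ⇒ len(b) = 3. Solve b forward using b[k] = (c[k] - Σ_{i≥1} a[i]·b[k-i]) / a[0]: b[0] = c[0] / a[0] = 3 / 3 = 1; b[1] = (c[1] - 1×1) / a[0] = (7 - 1×1) / 3 = 2; b[2] = (c[2] - 1×2 - 1×1) / a[0] = (6 - 1×2 - 1×1) / 3 = 1. So b = [1, 2, 1]. Forward-check [3, 1, 1] * [1, 2, 1]: c[0] = 3×1 = 3; c[1] = 3×2 + 1×1 = 7; c[2] = 3×1 + 1×2 + 1×1 = 6; c[3] = 1×1 + 1×2 = 3; c[4] = 1×1 = 1 → [3, 7, 6, 3, 1] ✓

[1, 2, 1]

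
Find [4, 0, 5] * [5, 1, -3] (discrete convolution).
y[0] = 4×5 = 20; y[1] = 4×1 + 0×5 = 4; y[2] = 4×-3 + 0×1 + 5×5 = 13; y[3] = 0×-3 + 5×1 = 5; y[4] = 5×-3 = -15

[20, 4, 13, 5, -15]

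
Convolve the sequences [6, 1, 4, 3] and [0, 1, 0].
y[0] = 6×0 = 0; y[1] = 6×1 + 1×0 = 6; y[2] = 6×0 + 1×1 + 4×0 = 1; y[3] = 1×0 + 4×1 + 3×0 = 4; y[4] = 4×0 + 3×1 = 3; y[5] = 3×0 = 0

[0, 6, 1, 4, 3, 0]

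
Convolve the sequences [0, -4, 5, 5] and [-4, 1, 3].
y[0] = 0×-4 = 0; y[1] = 0×1 + -4×-4 = 16; y[2] = 0×3 + -4×1 + 5×-4 = -24; y[3] = -4×3 + 5×1 + 5×-4 = -27; y[4] = 5×3 + 5×1 = 20; y[5] = 5×3 = 15

[0, 16, -24, -27, 20, 15]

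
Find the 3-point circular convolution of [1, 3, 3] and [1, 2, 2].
Use y[k] = Σ_j u[j]·v[(k-j) mod 3]. y[0] = 1×1 + 3×2 + 3×2 = 13; y[1] = 1×2 + 3×1 + 3×2 = 11; y[2] = 1×2 + 3×2 + 3×1 = 11. Result: [13, 11, 11]

[13, 11, 11]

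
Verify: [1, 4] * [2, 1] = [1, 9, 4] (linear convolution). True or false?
Recompute linear convolution of [1, 4] and [2, 1]: y[0] = 1×2 = 2; y[1] = 1×1 + 4×2 = 9; y[2] = 4×1 = 4 → [2, 9, 4]. Compare to given [1, 9, 4]: they differ at index 0: given 1, correct 2, so answer: No

No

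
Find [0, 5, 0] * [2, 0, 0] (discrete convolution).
y[0] = 0×2 = 0; y[1] = 0×0 + 5×2 = 10; y[2] = 0×0 + 5×0 + 0×2 = 0; y[3] = 5×0 + 0×0 = 0; y[4] = 0×0 = 0

[0, 10, 0, 0, 0]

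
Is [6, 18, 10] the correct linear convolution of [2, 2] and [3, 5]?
Recompute linear convolution of [2, 2] and [3, 5]: y[0] = 2×3 = 6; y[1] = 2×5 + 2×3 = 16; y[2] = 2×5 = 10 → [6, 16, 10]. Compare to given [6, 18, 10]: they differ at index 1: given 18, correct 16, so answer: No

No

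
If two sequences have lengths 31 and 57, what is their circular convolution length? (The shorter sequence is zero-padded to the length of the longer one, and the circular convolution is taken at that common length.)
Circular convolution (zero-padding the shorter input) has length max(m, n) = max(31, 57) = 57

57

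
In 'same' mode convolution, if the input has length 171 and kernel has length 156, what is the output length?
'Same' mode returns an output with the same length as the input: 171

171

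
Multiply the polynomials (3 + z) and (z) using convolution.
Ascending coefficients: a = [3, 1], b = [0, 1]. c[0] = 3×0 = 0; c[1] = 3×1 + 1×0 = 3; c[2] = 1×1 = 1. Result coefficients: [0, 3, 1] → 3z + z^2

3z + z^2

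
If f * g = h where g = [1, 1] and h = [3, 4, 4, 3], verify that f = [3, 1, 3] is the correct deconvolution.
Forward-compute [3, 1, 3] * [1, 1]: h[0] = 3×1 = 3; h[1] = 3×1 + 1×1 = 4; h[2] = 1×1 + 3×1 = 4; h[3] = 3×1 = 3 → [3, 4, 4, 3]. Matches given h = [3, 4, 4, 3], so verified.

Verified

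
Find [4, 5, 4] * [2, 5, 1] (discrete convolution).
y[0] = 4×2 = 8; y[1] = 4×5 + 5×2 = 30; y[2] = 4×1 + 5×5 + 4×2 = 37; y[3] = 5×1 + 4×5 = 25; y[4] = 4×1 = 4

[8, 30, 37, 25, 4]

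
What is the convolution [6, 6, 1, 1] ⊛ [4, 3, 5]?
y[0] = 6×4 = 24; y[1] = 6×3 + 6×4 = 42; y[2] = 6×5 + 6×3 + 1×4 = 52; y[3] = 6×5 + 1×3 + 1×4 = 37; y[4] = 1×5 + 1×3 = 8; y[5] = 1×5 = 5

[24, 42, 52, 37, 8, 5]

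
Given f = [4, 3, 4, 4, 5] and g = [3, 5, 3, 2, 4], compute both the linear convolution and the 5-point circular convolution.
Linear: y_lin[0] = 4×3 = 12; y_lin[1] = 4×5 + 3×3 = 29; y_lin[2] = 4×3 + 3×5 + 4×3 = 39; y_lin[3] = 4×2 + 3×3 + 4×5 + 4×3 = 49; y_lin[4] = 4×4 + 3×2 + 4×3 + 4×5 + 5×3 = 69; y_lin[5] = 3×4 + 4×2 + 4×3 + 5×5 = 57; y_lin[6] = 4×4 + 4×2 + 5×3 = 39; y_lin[7] = 4×4 + 5×2 = 26; y_lin[8] = 5×4 = 20 → [12, 29, 39, 49, 69, 57, 39, 26, 20]. Circular (length 5): y[0] = 4×3 + 3×4 + 4×2 + 4×3 + 5×5 = 69; y[1] = 4×5 + 3×3 + 4×4 + 4×2 + 5×3 = 68; y[2] = 4×3 + 3×5 + 4×3 + 4×4 + 5×2 = 65; y[3] = 4×2 + 3×3 + 4×5 + 4×3 + 5×4 = 69; y[4] = 4×4 + 3×2 + 4×3 + 4×5 + 5×3 = 69 → [69, 68, 65, 69, 69]

Linear: [12, 29, 39, 49, 69, 57, 39, 26, 20], Circular: [69, 68, 65, 69, 69]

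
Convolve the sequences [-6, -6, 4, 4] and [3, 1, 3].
y[0] = -6×3 = -18; y[1] = -6×1 + -6×3 = -24; y[2] = -6×3 + -6×1 + 4×3 = -12; y[3] = -6×3 + 4×1 + 4×3 = -2; y[4] = 4×3 + 4×1 = 16; y[5] = 4×3 = 12

[-18, -24, -12, -2, 16, 12]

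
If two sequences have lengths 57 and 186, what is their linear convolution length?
Linear/full convolution length: m + n - 1 = 57 + 186 - 1 = 242

242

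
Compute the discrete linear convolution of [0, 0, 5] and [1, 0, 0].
y[0] = 0×1 = 0; y[1] = 0×0 + 0×1 = 0; y[2] = 0×0 + 0×0 + 5×1 = 5; y[3] = 0×0 + 5×0 = 0; y[4] = 5×0 = 0

[0, 0, 5, 0, 0]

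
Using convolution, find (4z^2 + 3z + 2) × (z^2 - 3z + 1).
Ascending coefficients: a = [2, 3, 4], b = [1, -3, 1]. c[0] = 2×1 = 2; c[1] = 2×-3 + 3×1 = -3; c[2] = 2×1 + 3×-3 + 4×1 = -3; c[3] = 3×1 + 4×-3 = -9; c[4] = 4×1 = 4. Result coefficients: [2, -3, -3, -9, 4] → 4z^4 - 9z^3 - 3z^2 - 3z + 2

4z^4 - 9z^3 - 3z^2 - 3z + 2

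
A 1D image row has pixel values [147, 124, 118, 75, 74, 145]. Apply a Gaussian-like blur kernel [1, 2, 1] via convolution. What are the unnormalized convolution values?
Convolve image row [147, 124, 118, 75, 74, 145] with kernel [1, 2, 1]: y[0] = 147×1 = 147; y[1] = 147×2 + 124×1 = 418; y[2] = 147×1 + 124×2 + 118×1 = 513; y[3] = 124×1 + 118×2 + 75×1 = 435; y[4] = 118×1 + 75×2 + 74×1 = 342; y[5] = 75×1 + 74×2 + 145×1 = 368; y[6] = 74×1 + 145×2 = 364; y[7] = 145×1 = 145 → [147, 418, 513, 435, 342, 368, 364, 145]. Normalization factor = sum(kernel) = 4.

[147, 418, 513, 435, 342, 368, 364, 145]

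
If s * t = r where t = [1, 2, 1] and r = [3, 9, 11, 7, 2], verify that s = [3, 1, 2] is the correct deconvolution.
Forward-compute [3, 1, 2] * [1, 2, 1]: r[0] = 3×1 = 3; r[1] = 3×2 + 1×1 = 7; r[2] = 3×1 + 1×2 + 2×1 = 7; r[3] = 1×1 + 2×2 = 5; r[4] = 2×1 = 2 → [3, 7, 7, 5, 2]. Does not match given r = [3, 9, 11, 7, 2].

Not verified. [3, 1, 2] * [1, 2, 1] = [3, 7, 7, 5, 2], which differs from [3, 9, 11, 7, 2] at index 1.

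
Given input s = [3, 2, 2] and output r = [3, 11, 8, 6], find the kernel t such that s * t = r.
Output length 4 = len(s) + len(t) - 1 ⇒ len(t) = 2. Solve t forward using t[k] = (r[k] - Σ_{i≥1} s[i]·t[k-i]) / s[0]: t[0] = r[0] / s[0] = 3 / 3 = 1; t[1] = (r[1] - 2×1) / s[0] = (11 - 2×1) / 3 = 3. So t = [1, 3]. Forward-check [3, 2, 2] * [1, 3]: r[0] = 3×1 = 3; r[1] = 3×3 + 2×1 = 11; r[2] = 2×3 + 2×1 = 8; r[3] = 2×3 = 6 → [3, 11, 8, 6] ✓

[1, 3]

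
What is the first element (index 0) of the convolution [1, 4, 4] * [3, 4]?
Use y[k] = Σ_i a[i]·b[k-i] at k=0. y[0] = 1×3 = 3

3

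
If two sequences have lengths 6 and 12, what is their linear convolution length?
Linear/full convolution length: m + n - 1 = 6 + 12 - 1 = 17

17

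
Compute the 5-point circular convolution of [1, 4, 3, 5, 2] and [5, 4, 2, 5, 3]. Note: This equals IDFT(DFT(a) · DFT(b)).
Either evaluate y[k] = Σ_j a[j]·b[(k-j) mod 5] directly, or use IDFT(DFT(a) · DFT(b)). y[0] = 1×5 + 4×3 + 3×5 + 5×2 + 2×4 = 50; y[1] = 1×4 + 4×5 + 3×3 + 5×5 + 2×2 = 62; y[2] = 1×2 + 4×4 + 3×5 + 5×3 + 2×5 = 58; y[3] = 1×5 + 4×2 + 3×4 + 5×5 + 2×3 = 56; y[4] = 1×3 + 4×5 + 3×2 + 5×4 + 2×5 = 59. Result: [50, 62, 58, 56, 59]

[50, 62, 58, 56, 59]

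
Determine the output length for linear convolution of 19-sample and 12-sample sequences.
Linear/full convolution length: m + n - 1 = 19 + 12 - 1 = 30

30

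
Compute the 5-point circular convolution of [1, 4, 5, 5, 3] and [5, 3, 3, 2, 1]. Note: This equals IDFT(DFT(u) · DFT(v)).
Either evaluate y[k] = Σ_j u[j]·v[(k-j) mod 5] directly, or use IDFT(DFT(u) · DFT(v)). y[0] = 1×5 + 4×1 + 5×2 + 5×3 + 3×3 = 43; y[1] = 1×3 + 4×5 + 5×1 + 5×2 + 3×3 = 47; y[2] = 1×3 + 4×3 + 5×5 + 5×1 + 3×2 = 51; y[3] = 1×2 + 4×3 + 5×3 + 5×5 + 3×1 = 57; y[4] = 1×1 + 4×2 + 5×3 + 5×3 + 3×5 = 54. Result: [43, 47, 51, 57, 54]

[43, 47, 51, 57, 54]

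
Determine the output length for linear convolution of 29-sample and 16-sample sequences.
Linear/full convolution length: m + n - 1 = 29 + 16 - 1 = 44

44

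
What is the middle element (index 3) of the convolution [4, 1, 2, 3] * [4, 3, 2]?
Use y[k] = Σ_i a[i]·b[k-i] at k=3. y[3] = 1×2 + 2×3 + 3×4 = 20

20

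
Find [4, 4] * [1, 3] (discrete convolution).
y[0] = 4×1 = 4; y[1] = 4×3 + 4×1 = 16; y[2] = 4×3 = 12

[4, 16, 12]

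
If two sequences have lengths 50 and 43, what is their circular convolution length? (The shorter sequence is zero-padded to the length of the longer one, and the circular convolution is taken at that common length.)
Circular convolution (zero-padding the shorter input) has length max(m, n) = max(50, 43) = 50

50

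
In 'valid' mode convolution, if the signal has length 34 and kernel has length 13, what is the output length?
'Valid' mode counts only positions where the kernel fully overlaps the signal: m - n + 1 = 34 - 13 + 1 = 22

22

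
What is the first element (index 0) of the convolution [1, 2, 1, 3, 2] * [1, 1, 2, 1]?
Use y[k] = Σ_i a[i]·b[k-i] at k=0. y[0] = 1×1 = 1

1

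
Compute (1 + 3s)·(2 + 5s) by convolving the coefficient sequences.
Ascending coefficients: a = [1, 3], b = [2, 5]. c[0] = 1×2 = 2; c[1] = 1×5 + 3×2 = 11; c[2] = 3×5 = 15. Result coefficients: [2, 11, 15] → 2 + 11s + 15s^2

2 + 11s + 15s^2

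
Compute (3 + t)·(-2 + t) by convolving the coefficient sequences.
Ascending coefficients: a = [3, 1], b = [-2, 1]. c[0] = 3×-2 = -6; c[1] = 3×1 + 1×-2 = 1; c[2] = 1×1 = 1. Result coefficients: [-6, 1, 1] → -6 + t + t^2

-6 + t + t^2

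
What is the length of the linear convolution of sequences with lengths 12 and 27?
Linear/full convolution length: m + n - 1 = 12 + 27 - 1 = 38

38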